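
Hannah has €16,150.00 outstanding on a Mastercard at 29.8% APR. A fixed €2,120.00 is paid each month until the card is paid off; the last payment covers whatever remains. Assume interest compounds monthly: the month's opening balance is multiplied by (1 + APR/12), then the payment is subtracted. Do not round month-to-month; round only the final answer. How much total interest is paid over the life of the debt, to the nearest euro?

Monthly rate r = 29.8%/12 = 2.48333% = 0.0248333.
Payoff takes n = ⌈−ln(1 − rB₀/P)/ln(1+r)⌉ = ⌈8.549⌉ = 9 payments; the last is €1,170.35.
Total paid = 8·€2,120.00 + €1,170.35 = €18,130.35.
Total interest = total paid − principal = €18,130.35 − €16,150.00 = €1,980.35.

€1,980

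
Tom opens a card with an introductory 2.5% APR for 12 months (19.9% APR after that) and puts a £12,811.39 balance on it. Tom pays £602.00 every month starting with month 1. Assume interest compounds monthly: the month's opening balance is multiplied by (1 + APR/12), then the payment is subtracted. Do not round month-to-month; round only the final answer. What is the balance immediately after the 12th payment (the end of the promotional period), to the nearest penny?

£5,828.02

Promo months 1–12 at r₀ = 2.5%/12 = 0.00208333; months 13+ at r₁ = 19.9%/12 = 0.0165833.
After month 12: iterate B ← B·(1+r₀) − £602.00 for 12 months → £5,828.02.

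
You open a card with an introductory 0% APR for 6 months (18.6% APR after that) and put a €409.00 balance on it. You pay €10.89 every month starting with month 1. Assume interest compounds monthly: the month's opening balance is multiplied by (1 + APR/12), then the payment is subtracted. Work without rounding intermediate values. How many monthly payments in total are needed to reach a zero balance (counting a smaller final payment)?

50 payments

Promo months 1–6 at r₀ = 0%/12 = 0; months 7+ at r₁ = 18.6%/12 = 0.0155.
After month 6 (no interest yet): B = €409.00 − 6·€10.89 = €343.66.
Then at r₁ with €10.89/mo: n₂ = −ln(1 − r₁·B/P)/ln(1+r₁) ≈ 43.67 → 44 more payments.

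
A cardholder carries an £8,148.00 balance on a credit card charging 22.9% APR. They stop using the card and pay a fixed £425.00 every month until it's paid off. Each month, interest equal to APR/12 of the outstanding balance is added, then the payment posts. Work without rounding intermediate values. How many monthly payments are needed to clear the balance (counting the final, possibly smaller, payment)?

25 payments

Monthly rate r = 22.9%/12 = 1.90833% = 0.0190833.
Recurrence: B ← B·(1+r) − £425.00.
Month 1: interest £155.49; balance after payment £7,878.49.
Month 2: interest £150.35; balance after payment £7,603.84.
Closed form: n = −ln(1 − rB₀/P)/ln(1+r) = −ln(0.63414)/ln(1.01908) ≈ 24.095, so the balance reaches zero during payment 25.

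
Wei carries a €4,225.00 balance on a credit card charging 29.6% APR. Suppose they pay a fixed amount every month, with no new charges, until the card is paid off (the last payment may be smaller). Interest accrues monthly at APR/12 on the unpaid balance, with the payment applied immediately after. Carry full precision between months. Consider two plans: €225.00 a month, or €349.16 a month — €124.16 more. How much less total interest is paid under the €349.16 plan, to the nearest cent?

€664.23

Monthly rate r = 29.6%/12 = 2.46667% = 0.0246667.
At €225.00/mo: n = ⌈−ln(1 − rB₀/P)/ln(1+r)⌉ = 26 payments (last €119.96); total interest = total paid − €4,225.00 = €1,519.96.
At €349.16/mo: 15 payments (last €192.49); total interest €855.73.
Interest saved = €1,519.96 − €855.73 = €664.23.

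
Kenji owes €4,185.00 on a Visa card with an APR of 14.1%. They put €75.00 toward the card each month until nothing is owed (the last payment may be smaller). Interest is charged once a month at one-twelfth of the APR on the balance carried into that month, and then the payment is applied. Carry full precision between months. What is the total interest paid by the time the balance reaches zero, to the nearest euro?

Monthly rate r = 14.1%/12 = 1.175% = 0.01175.
Payoff takes n = ⌈−ln(1 − rB₀/P)/ln(1+r)⌉ = ⌈91.264⌉ = 92 payments; the last is €19.86.
Total paid = 91·€75.00 + €19.86 = €6,844.86.
Total interest = total paid − principal = €6,844.86 − €4,185.00 = €2,659.86.

€2,660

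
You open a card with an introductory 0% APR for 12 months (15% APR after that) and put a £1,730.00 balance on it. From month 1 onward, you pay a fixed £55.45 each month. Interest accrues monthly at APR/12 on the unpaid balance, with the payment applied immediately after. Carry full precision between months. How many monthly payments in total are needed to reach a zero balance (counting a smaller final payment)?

35 payments

Promo months 1–12 at r₀ = 0%/12 = 0; months 13+ at r₁ = 15%/12 = 0.0125.
After month 12 (no interest yet): B = £1,730.00 − 12·£55.45 = £1,064.60.
Then at r₁ with £55.45/mo: n₂ = −ln(1 − r₁·B/P)/ln(1+r₁) ≈ 22.09 → 23 more payments.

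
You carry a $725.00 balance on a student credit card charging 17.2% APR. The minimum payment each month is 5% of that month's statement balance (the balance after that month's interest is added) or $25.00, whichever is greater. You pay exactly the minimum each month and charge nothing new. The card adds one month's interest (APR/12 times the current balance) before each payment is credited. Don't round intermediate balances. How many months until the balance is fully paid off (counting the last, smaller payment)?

34 months

Monthly rate r = 17.2%/12 = 1.43333% = 0.0143333.
While 5% of the post-interest balance exceeds $25.00, each month B ← (B·(1+r))·(1 − 0.05), i.e. B shrinks by the factor (1+r)·0.95 = 0.96362.
This holds for months 1–11. Entering month 12 the balance is $482.26; 5% of the post-interest balance is now below $25.00, so the flat $25.00 minimum applies from here.
From month 12 a fixed $25.00 at rate r clears $482.26 in 23 more payments. Total: 11 + 23 = 34 months.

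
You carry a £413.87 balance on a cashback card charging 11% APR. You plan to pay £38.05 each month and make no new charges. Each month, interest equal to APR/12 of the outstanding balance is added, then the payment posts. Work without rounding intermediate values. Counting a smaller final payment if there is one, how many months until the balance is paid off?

Monthly rate r = 11%/12 = 0.916667% = 0.00916667.
Recurrence: B ← B·(1+r) − £38.05.
Month 1: interest £3.79; balance after payment £379.61.
Month 2: interest £3.48; balance after payment £345.04.
Closed form: n = −ln(1 − rB₀/P)/ln(1+r) = −ln(0.90029)/ln(1.00917) ≈ 11.511, so the balance reaches zero during payment 12.

12 months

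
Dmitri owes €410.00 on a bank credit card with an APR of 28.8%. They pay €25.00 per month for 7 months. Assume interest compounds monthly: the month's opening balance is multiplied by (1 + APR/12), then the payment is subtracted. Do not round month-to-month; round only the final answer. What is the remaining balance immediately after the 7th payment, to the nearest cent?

€295.93

Monthly rate r = 28.8%/12 = 2.4% = 0.024.
Each month: B ← B·(1+r) − €25.00.
Month 1: interest €9.84; balance after payment €394.84.
Month 2: interest €9.48; balance after payment €379.32.
Month 3: interest €9.10; balance after payment €363.42.
Month 4: interest €8.72; balance after payment €347.14.
Month 5: interest €8.33; balance after payment €330.47.
Month 6: interest €7.93; balance after payment €313.40.
Month 7: interest €7.52; balance after payment €295.93.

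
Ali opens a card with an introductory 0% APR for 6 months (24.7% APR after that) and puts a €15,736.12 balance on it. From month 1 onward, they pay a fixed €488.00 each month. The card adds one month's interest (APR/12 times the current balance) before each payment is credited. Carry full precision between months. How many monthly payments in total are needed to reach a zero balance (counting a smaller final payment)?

45 payments

Promo months 1–6 at r₀ = 0%/12 = 0; months 7+ at r₁ = 24.7%/12 = 0.0205833.
After month 6 (no interest yet): B = €15,736.12 − 6·€488.00 = €12,808.12.
Then at r₁ with €488.00/mo: n₂ = −ln(1 − r₁·B/P)/ln(1+r₁) ≈ 38.14 → 39 more payments.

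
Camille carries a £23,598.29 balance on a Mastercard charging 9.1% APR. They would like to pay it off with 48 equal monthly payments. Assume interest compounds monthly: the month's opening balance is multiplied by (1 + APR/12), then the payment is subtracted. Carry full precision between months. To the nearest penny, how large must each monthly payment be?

£588.37

Monthly rate r = 9.1%/12 = 0.758333% = 0.00758333.
Level-payment amortization: P = B₀·r / (1 − (1+r)^(−n)) = 23598.29·0.00758333 / (1 − 1.00758^(−48)).
Denominator 1 − (1+r)^(−48) = 0.304153905.
P = 178.954 / 0.304153905 ≈ 588.37.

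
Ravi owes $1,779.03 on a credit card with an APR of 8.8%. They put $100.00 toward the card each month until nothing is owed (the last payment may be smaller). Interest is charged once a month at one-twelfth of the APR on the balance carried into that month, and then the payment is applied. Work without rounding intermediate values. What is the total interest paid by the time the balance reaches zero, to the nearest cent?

$134.27

Monthly rate r = 8.8%/12 = 0.733333% = 0.00733333.
Payoff takes n = ⌈−ln(1 − rB₀/P)/ln(1+r)⌉ = ⌈19.133⌉ = 20 payments; the last is $13.30.
Total paid = 19·$100.00 + $13.30 = $1,913.30.
Total interest = total paid − principal = $1,913.30 − $1,779.03 = $134.27.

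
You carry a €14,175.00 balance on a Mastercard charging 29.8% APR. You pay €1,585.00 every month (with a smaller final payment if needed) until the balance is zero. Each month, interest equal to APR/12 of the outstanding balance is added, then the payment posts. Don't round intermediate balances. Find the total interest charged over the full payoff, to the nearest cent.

Monthly rate r = 29.8%/12 = 2.48333% = 0.0248333.
Payoff takes n = ⌈−ln(1 − rB₀/P)/ln(1+r)⌉ = ⌈10.238⌉ = 11 payments; the last is €381.17.
Total paid = 10·€1,585.00 + €381.17 = €16,231.17.
Total interest = total paid − principal = €16,231.17 − €14,175.00 = €2,056.17.

€2,056.17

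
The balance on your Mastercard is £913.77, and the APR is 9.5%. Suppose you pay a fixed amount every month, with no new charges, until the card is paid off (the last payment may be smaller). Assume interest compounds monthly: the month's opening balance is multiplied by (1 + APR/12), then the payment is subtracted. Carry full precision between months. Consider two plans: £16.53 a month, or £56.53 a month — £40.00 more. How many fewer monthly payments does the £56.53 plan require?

Monthly rate r = 9.5%/12 = 0.791667% = 0.00791667.
At £16.53/mo: n = ⌈−ln(1 − rB₀/P)/ln(1+r)⌉ = 73 payments (last £16.43); total interest = total paid − £913.77 = £292.82.
At £56.53/mo: 18 payments (last £20.66); total interest £67.90.
Payments saved = 73 − 18 = 55.

55 fewer payments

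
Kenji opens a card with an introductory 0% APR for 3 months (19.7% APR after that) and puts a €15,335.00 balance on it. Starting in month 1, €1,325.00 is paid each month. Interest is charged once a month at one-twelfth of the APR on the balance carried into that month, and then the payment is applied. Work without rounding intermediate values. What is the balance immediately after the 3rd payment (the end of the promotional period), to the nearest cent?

€11,360.00

Promo months 1–3 at r₀ = 0%/12 = 0; months 4+ at r₁ = 19.7%/12 = 0.0164167.
After month 3 (no interest yet): B = €15,335.00 − 3·€1,325.00 = €11,360.00.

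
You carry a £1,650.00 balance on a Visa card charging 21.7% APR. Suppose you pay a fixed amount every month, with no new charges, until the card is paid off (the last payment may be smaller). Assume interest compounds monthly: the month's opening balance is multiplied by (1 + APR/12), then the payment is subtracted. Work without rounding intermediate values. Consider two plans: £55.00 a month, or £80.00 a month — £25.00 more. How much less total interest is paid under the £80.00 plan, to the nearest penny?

£316.35

Monthly rate r = 21.7%/12 = 1.80833% = 0.0180833.
At £55.00/mo: n = ⌈−ln(1 − rB₀/P)/ln(1+r)⌉ = 44 payments (last £34.92); total interest = total paid − £1,650.00 = £749.92.
At £80.00/mo: 27 payments (last £3.57); total interest £433.57.
Interest saved = £749.92 − £433.57 = £316.35.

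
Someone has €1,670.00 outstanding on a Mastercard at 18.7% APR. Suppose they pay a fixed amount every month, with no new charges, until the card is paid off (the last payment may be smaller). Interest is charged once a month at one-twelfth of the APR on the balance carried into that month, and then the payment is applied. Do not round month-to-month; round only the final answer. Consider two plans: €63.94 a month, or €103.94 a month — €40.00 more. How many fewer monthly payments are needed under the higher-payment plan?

Monthly rate r = 18.7%/12 = 1.55833% = 0.0155833.
At €63.94/mo: n = ⌈−ln(1 − rB₀/P)/ln(1+r)⌉ = 34 payments (last €50.91); total interest = total paid − €1,670.00 = €490.93.
At €103.94/mo: 19 payments (last €66.38); total interest €267.30.
Payments saved = 34 − 19 = 15.

15 fewer payments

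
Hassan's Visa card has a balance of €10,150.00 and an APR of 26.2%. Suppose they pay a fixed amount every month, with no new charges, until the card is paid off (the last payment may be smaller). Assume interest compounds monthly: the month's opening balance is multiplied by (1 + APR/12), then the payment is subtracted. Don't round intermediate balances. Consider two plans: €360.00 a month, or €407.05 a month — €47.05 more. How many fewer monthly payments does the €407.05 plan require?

Monthly rate r = 26.2%/12 = 2.18333% = 0.0218333.
At €360.00/mo: n = ⌈−ln(1 − rB₀/P)/ln(1+r)⌉ = 45 payments (last €95.54); total interest = total paid − €10,150.00 = €5,785.54.
At €407.05/mo: 37 payments (last €164.14); total interest €4,667.94.
Payments saved = 45 − 37 = 8.

8 fewer payments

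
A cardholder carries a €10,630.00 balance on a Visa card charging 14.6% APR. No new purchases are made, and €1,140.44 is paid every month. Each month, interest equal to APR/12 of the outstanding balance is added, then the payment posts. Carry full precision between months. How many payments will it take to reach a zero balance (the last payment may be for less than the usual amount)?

Monthly rate r = 14.6%/12 = 1.21667% = 0.0121667.
Recurrence: B ← B·(1+r) − €1,140.44.
Month 1: interest €129.33; balance after payment €9,618.89.
Month 2: interest €117.03; balance after payment €8,595.48.
Closed form: n = −ln(1 − rB₀/P)/ln(1+r) = −ln(0.88659)/ln(1.01217) ≈ 9.953, so the balance reaches zero during payment 10.

10 months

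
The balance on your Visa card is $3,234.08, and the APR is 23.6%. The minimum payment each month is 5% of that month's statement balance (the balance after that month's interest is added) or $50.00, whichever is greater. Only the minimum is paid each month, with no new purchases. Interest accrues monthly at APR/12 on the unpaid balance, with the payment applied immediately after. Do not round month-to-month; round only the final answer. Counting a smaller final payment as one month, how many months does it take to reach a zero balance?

63 months

Monthly rate r = 23.6%/12 = 1.96667% = 0.0196667.
While 5% of the post-interest balance exceeds $50.00, each month B ← (B·(1+r))·(1 − 0.05), i.e. B shrinks by the factor (1+r)·0.95 = 0.96868.
This holds for months 1–38. Entering month 39 the balance is $965.30; 5% of the post-interest balance is now below $50.00, so the flat $50.00 minimum applies from here.
From month 39 a fixed $50.00 at rate r clears $965.30 in 25 more payments. Total: 38 + 25 = 63 months.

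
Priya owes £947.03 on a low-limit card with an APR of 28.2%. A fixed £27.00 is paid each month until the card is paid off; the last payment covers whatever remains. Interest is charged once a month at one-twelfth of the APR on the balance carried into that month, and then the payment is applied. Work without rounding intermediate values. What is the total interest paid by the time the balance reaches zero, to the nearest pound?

£1,074

Monthly rate r = 28.2%/12 = 2.35% = 0.0235.
Payoff takes n = ⌈−ln(1 − rB₀/P)/ln(1+r)⌉ = ⌈74.857⌉ = 75 payments; the last is £23.18.
Total paid = 74·£27.00 + £23.18 = £2,021.18.
Total interest = total paid − principal = £2,021.18 − £947.03 = £1,074.15.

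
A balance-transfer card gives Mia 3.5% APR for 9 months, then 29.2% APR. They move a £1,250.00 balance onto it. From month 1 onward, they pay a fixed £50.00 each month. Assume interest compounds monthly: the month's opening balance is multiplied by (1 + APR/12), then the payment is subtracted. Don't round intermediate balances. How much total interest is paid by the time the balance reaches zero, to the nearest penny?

Promo months 1–9 at r₀ = 3.5%/12 = 0.00291667; months 10+ at r₁ = 29.2%/12 = 0.0243333.
After month 9: iterate B ← B·(1+r₀) − £50.00 for 9 months → £827.91.
Then at r₁ with £50.00/mo: n₂ = −ln(1 − r₁·B/P)/ln(1+r₁) ≈ 21.45 → 22 more payments.
Total paid = 30·£50.00 + £22.65 = £1,522.65; interest = £1,522.65 − £1,250.00 = £272.65.

£272.65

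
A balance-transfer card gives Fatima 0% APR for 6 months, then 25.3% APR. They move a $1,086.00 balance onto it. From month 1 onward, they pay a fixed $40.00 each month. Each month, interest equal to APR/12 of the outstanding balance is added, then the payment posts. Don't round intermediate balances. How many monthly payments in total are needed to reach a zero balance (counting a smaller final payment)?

35 payments

Promo months 1–6 at r₀ = 0%/12 = 0; months 7+ at r₁ = 25.3%/12 = 0.0210833.
After month 6 (no interest yet): B = $1,086.00 − 6·$40.00 = $846.00.
Then at r₁ with $40.00/mo: n₂ = −ln(1 − r₁·B/P)/ln(1+r₁) ≈ 28.30 → 29 more payments.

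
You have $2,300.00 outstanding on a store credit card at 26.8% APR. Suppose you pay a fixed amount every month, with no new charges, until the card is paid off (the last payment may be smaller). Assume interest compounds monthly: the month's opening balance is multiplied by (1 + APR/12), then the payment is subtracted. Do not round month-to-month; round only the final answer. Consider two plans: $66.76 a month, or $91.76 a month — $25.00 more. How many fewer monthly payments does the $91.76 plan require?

Monthly rate r = 26.8%/12 = 2.23333% = 0.0223333.
At $66.76/mo: n = ⌈−ln(1 − rB₀/P)/ln(1+r)⌉ = 67 payments (last $28.56); total interest = total paid − $2,300.00 = $2,134.72.
At $91.76/mo: 38 payments (last $13.72); total interest $1,108.84.
Payments saved = 67 − 38 = 29.

29 fewer payments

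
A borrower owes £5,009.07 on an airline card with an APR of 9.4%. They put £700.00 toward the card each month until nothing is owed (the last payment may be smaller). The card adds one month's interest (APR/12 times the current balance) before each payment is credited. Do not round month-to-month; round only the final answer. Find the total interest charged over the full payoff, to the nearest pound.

£167

Monthly rate r = 9.4%/12 = 0.783333% = 0.00783333.
Payoff takes n = ⌈−ln(1 − rB₀/P)/ln(1+r)⌉ = ⌈7.393⌉ = 8 payments; the last is £275.75.
Total paid = 7·£700.00 + £275.75 = £5,175.75.
Total interest = total paid − principal = £5,175.75 − £5,009.07 = £166.68.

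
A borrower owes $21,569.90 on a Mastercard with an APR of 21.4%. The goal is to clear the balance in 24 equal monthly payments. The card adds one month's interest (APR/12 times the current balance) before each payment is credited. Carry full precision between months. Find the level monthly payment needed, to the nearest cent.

$1,112.63

Monthly rate r = 21.4%/12 = 1.78333% = 0.0178333.
Level-payment amortization: P = B₀·r / (1 − (1+r)^(−n)) = 21569.90·0.0178333 / (1 − 1.01783^(−24)).
Denominator 1 − (1+r)^(−24) = 0.345725598.
P = 384.663 / 0.345725598 ≈ 1112.63.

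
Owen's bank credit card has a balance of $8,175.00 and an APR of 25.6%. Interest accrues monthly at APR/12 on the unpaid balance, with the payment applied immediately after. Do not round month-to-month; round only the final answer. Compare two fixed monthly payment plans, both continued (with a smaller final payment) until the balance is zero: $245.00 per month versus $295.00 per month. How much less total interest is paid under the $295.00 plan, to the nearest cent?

$1,939.79

Monthly rate r = 25.6%/12 = 2.13333% = 0.0213333.
At $245.00/mo: n = ⌈−ln(1 − rB₀/P)/ln(1+r)⌉ = 59 payments (last $231.20); total interest = total paid − $8,175.00 = $6,266.20.
At $295.00/mo: 43 payments (last $111.41); total interest $4,326.41.
Interest saved = $6,266.20 − $4,326.41 = $1,939.79.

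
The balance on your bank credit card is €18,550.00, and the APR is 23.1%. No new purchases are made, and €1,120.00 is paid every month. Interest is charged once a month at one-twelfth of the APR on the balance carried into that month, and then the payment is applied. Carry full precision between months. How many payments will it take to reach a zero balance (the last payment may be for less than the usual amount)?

Monthly rate r = 23.1%/12 = 1.925% = 0.01925.
Recurrence: B ← B·(1+r) − €1,120.00.
Month 1: interest €357.09; balance after payment €17,787.09.
Month 2: interest €342.40; balance after payment €17,009.49.
Closed form: n = −ln(1 − rB₀/P)/ln(1+r) = −ln(0.68117)/ln(1.01925) ≈ 20.136, so the balance reaches zero during payment 21.

21 months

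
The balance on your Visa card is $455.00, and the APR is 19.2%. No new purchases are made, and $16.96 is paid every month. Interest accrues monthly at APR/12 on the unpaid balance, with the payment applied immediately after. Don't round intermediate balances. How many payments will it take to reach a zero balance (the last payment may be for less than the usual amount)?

36 months

Monthly rate r = 19.2%/12 = 1.6% = 0.016.
Recurrence: B ← B·(1+r) − $16.96.
Month 1: interest $7.28; balance after payment $445.32.
Month 2: interest $7.13; balance after payment $435.49.
Closed form: n = −ln(1 − rB₀/P)/ln(1+r) = −ln(0.57075)/ln(1.016) ≈ 35.329, so the balance reaches zero during payment 36.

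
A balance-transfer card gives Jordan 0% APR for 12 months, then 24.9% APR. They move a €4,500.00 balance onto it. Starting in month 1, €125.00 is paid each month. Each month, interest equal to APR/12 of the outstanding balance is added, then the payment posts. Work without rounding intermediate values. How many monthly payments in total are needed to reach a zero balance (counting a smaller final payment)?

46 months

Promo months 1–12 at r₀ = 0%/12 = 0; months 13+ at r₁ = 24.9%/12 = 0.02075.
After month 12 (no interest yet): B = €4,500.00 − 12·€125.00 = €3,000.00.
Then at r₁ with €125.00/mo: n₂ = −ln(1 − r₁·B/P)/ln(1+r₁) ≈ 33.56 → 34 more payments.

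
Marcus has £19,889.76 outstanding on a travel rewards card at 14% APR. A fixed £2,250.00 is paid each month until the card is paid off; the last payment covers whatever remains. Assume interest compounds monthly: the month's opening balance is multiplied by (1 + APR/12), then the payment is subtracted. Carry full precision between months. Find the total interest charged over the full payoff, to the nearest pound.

£1,227

Monthly rate r = 14%/12 = 1.16667% = 0.0116667.
Payoff takes n = ⌈−ln(1 − rB₀/P)/ln(1+r)⌉ = ⌈9.384⌉ = 10 payments; the last is £867.16.
Total paid = 9·£2,250.00 + £867.16 = £21,117.16.
Total interest = total paid − principal = £21,117.16 − £19,889.76 = £1,227.40.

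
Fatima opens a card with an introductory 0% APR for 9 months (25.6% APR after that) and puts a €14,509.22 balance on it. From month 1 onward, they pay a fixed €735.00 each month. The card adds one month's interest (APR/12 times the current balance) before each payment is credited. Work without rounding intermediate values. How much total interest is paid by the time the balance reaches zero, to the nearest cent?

Promo months 1–9 at r₀ = 0%/12 = 0; months 10+ at r₁ = 25.6%/12 = 0.0213333.
After month 9 (no interest yet): B = €14,509.22 − 9·€735.00 = €7,894.22.
Then at r₁ with €735.00/mo: n₂ = −ln(1 − r₁·B/P)/ln(1+r₁) ≈ 12.33 → 13 more payments.
Total paid = 21·€735.00 + €242.91 = €15,677.91; interest = €15,677.91 − €14,509.22 = €1,168.69.

€1,168.69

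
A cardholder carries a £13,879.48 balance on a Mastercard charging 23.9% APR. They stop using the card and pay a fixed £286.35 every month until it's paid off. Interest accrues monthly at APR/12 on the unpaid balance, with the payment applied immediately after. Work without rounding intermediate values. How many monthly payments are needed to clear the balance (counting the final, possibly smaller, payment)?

171 payments

Monthly rate r = 23.9%/12 = 1.99167% = 0.0199167.
Recurrence: B ← B·(1+r) − £286.35.
Month 1: interest £276.43; balance after payment £13,869.56.
Month 2: interest £276.24; balance after payment £13,859.45.
Closed form: n = −ln(1 − rB₀/P)/ln(1+r) = −ln(0.034633)/ln(1.01992) ≈ 170.528, so the balance reaches zero during payment 171.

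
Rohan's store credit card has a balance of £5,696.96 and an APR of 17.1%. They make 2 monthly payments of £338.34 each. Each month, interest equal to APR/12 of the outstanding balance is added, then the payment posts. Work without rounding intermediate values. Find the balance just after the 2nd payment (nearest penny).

£5,178.98

Monthly rate r = 17.1%/12 = 1.425% = 0.01425.
Each month: B ← B·(1+r) − £338.34.
Month 1: interest £81.18; balance after payment £5,439.80.
Month 2: interest £77.52; balance after payment £5,178.98.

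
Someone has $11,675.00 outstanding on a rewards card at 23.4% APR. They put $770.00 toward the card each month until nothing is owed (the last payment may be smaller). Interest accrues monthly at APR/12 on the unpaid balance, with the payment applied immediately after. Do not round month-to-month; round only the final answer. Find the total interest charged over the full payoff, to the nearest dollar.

$2,301

Monthly rate r = 23.4%/12 = 1.95% = 0.0195.
Payoff takes n = ⌈−ln(1 − rB₀/P)/ln(1+r)⌉ = ⌈18.149⌉ = 19 payments; the last is $115.79.
Total paid = 18·$770.00 + $115.79 = $13,975.79.
Total interest = total paid − principal = $13,975.79 − $11,675.00 = $2,300.79.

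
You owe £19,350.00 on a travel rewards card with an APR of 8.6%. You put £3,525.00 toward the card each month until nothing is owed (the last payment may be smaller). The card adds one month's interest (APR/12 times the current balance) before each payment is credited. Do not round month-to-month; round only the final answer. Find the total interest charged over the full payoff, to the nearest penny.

£464.52

Monthly rate r = 8.6%/12 = 0.716667% = 0.00716667.
Payoff takes n = ⌈−ln(1 − rB₀/P)/ln(1+r)⌉ = ⌈5.620⌉ = 6 payments; the last is £2,189.52.
Total paid = 5·£3,525.00 + £2,189.52 = £19,814.52.
Total interest = total paid − principal = £19,814.52 − £19,350.00 = £464.52.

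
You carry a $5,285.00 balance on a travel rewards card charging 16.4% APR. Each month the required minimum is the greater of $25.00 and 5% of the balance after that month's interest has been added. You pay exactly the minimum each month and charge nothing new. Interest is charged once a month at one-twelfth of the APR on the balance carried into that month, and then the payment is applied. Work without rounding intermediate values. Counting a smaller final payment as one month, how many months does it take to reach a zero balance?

Monthly rate r = 16.4%/12 = 1.36667% = 0.0136667.
While 5% of the post-interest balance exceeds $25.00, each month B ← (B·(1+r))·(1 − 0.05), i.e. B shrinks by the factor (1+r)·0.95 = 0.96298.
This holds for months 1–63. Entering month 64 the balance is $490.94; 5% of the post-interest balance is now below $25.00, so the flat $25.00 minimum applies from here.
From month 64 a fixed $25.00 at rate r clears $490.94 in 24 more payments. Total: 63 + 24 = 87 months.

87 months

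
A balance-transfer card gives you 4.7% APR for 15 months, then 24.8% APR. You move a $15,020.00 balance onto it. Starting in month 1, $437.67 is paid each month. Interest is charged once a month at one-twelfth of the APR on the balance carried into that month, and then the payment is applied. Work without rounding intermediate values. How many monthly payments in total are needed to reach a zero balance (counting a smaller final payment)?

Promo months 1–15 at r₀ = 4.7%/12 = 0.00391667; months 16+ at r₁ = 24.8%/12 = 0.0206667.
After month 15: iterate B ← B·(1+r₀) − $437.67 for 15 months → $9,178.90.
Then at r₁ with $437.67/mo: n₂ = −ln(1 − r₁·B/P)/ln(1+r₁) ≈ 27.77 → 28 more payments.

43 months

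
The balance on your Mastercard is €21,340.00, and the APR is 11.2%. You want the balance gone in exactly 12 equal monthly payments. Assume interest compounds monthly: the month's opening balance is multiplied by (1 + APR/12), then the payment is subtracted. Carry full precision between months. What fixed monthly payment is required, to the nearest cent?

Monthly rate r = 11.2%/12 = 0.933333% = 0.00933333.
Level-payment amortization: P = B₀·r / (1 − (1+r)^(−n)) = 21340.00·0.00933333 / (1 − 1.00933^(−12)).
Denominator 1 − (1+r)^(−12) = 0.105491222.
P = 199.173 / 0.105491222 ≈ 1888.06.

€1,888.06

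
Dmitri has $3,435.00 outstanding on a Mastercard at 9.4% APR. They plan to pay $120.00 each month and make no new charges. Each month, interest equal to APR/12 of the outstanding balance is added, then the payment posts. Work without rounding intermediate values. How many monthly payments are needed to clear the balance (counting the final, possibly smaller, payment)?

33 months

Monthly rate r = 9.4%/12 = 0.783333% = 0.00783333.
Recurrence: B ← B·(1+r) − $120.00.
Month 1: interest $26.91; balance after payment $3,341.91.
Month 2: interest $26.18; balance after payment $3,248.09.
Closed form: n = −ln(1 − rB₀/P)/ln(1+r) = −ln(0.77577)/ln(1.00783) ≈ 32.539, so the balance reaches zero during payment 33.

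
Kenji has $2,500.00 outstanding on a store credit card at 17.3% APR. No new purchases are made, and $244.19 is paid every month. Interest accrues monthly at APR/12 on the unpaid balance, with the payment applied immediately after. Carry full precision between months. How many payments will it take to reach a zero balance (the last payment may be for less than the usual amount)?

Monthly rate r = 17.3%/12 = 1.44167% = 0.0144167.
Recurrence: B ← B·(1+r) − $244.19.
Month 1: interest $36.04; balance after payment $2,291.85.
Month 2: interest $33.04; balance after payment $2,080.70.
Closed form: n = −ln(1 − rB₀/P)/ln(1+r) = −ln(0.8524)/ln(1.01442) ≈ 11.157, so the balance reaches zero during payment 12.

12 payments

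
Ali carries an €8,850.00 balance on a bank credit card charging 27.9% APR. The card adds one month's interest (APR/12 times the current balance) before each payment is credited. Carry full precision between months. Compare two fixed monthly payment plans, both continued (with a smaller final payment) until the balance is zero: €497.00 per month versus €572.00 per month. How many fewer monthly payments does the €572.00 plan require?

4 fewer payments

Monthly rate r = 27.9%/12 = 2.325% = 0.02325.
At €497.00/mo: n = ⌈−ln(1 − rB₀/P)/ln(1+r)⌉ = 24 payments (last €126.99); total interest = total paid − €8,850.00 = €2,707.99.
At €572.00/mo: 20 payments (last €229.64); total interest €2,247.64.
Payments saved = 24 − 20 = 4.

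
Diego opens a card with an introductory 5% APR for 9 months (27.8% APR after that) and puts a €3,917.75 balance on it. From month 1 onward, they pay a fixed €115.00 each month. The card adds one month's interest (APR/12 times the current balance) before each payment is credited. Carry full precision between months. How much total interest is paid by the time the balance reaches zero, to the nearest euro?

€1,811

Promo months 1–9 at r₀ = 5%/12 = 0.00416667; months 10+ at r₁ = 27.8%/12 = 0.0231667.
After month 9: iterate B ← B·(1+r₀) − €115.00 for 9 months → €3,014.72.
Then at r₁ with €115.00/mo: n₂ = −ln(1 − r₁·B/P)/ln(1+r₁) ≈ 40.81 → 41 more payments.
Total paid = 49·€115.00 + €93.83 = €5,728.83; interest = €5,728.83 − €3,917.75 = €1,811.08.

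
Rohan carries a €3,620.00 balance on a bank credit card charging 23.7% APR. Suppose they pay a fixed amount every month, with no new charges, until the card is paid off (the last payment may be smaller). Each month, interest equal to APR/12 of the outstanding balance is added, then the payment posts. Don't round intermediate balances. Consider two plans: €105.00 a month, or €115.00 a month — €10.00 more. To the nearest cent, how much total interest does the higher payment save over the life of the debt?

€416.81

Monthly rate r = 23.7%/12 = 1.975% = 0.01975.
At €105.00/mo: n = ⌈−ln(1 − rB₀/P)/ln(1+r)⌉ = 59 payments (last €42.83); total interest = total paid − €3,620.00 = €2,512.83.
At €115.00/mo: 50 payments (last €81.02); total interest €2,096.02.
Interest saved = €2,512.83 − €2,096.02 = €416.81.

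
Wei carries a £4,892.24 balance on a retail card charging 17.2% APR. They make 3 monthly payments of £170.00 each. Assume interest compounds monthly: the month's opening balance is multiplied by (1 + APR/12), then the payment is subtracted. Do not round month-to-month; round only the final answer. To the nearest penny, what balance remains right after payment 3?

Monthly rate r = 17.2%/12 = 1.43333% = 0.0143333.
Each month: B ← B·(1+r) − £170.00.
Month 1: interest £70.12; balance after payment £4,792.36.
Month 2: interest £68.69; balance after payment £4,691.05.
Month 3: interest £67.24; balance after payment £4,588.29.

£4,588.29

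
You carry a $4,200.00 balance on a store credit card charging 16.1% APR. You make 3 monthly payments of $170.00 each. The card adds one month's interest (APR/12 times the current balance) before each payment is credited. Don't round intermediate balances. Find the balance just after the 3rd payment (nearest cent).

$3,854.46

Monthly rate r = 16.1%/12 = 1.34167% = 0.0134167.
Each month: B ← B·(1+r) − $170.00.
Month 1: interest $56.35; balance after payment $4,086.35.
Month 2: interest $54.83; balance after payment $3,971.18.
Month 3: interest $53.28; balance after payment $3,854.46.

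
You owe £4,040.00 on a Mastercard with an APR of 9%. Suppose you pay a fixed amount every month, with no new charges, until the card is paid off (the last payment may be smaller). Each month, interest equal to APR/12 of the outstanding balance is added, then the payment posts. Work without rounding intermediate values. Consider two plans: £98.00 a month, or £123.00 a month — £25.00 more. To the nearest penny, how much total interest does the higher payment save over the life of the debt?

Monthly rate r = 9%/12 = 0.75% = 0.0075.
At £98.00/mo: n = ⌈−ln(1 − rB₀/P)/ln(1+r)⌉ = 50 payments (last £49.31); total interest = total paid − £4,040.00 = £811.31.
At £123.00/mo: 38 payments (last £104.61); total interest £615.61.
Interest saved = £811.31 − £615.61 = £195.70.

£195.70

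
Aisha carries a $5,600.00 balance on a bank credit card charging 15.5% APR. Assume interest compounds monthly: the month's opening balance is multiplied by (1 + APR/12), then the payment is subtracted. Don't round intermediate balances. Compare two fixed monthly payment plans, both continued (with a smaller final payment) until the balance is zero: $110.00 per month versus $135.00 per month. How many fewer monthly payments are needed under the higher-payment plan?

24 fewer payments

Monthly rate r = 15.5%/12 = 1.29167% = 0.0129167.
At $110.00/mo: n = ⌈−ln(1 − rB₀/P)/ln(1+r)⌉ = 84 payments (last $55.77); total interest = total paid − $5,600.00 = $3,585.77.
At $135.00/mo: 60 payments (last $107.87); total interest $2,472.87.
Payments saved = 84 − 60 = 24.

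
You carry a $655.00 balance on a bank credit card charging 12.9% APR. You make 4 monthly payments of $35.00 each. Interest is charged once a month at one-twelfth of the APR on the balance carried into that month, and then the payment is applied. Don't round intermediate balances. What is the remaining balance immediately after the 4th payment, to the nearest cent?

Monthly rate r = 12.9%/12 = 1.075% = 0.01075.
Each month: B ← B·(1+r) − $35.00.
Month 1: interest $7.04; balance after payment $627.04.
Month 2: interest $6.74; balance after payment $598.78.
Month 3: interest $6.44; balance after payment $570.22.
Month 4: interest $6.13; balance after payment $541.35.

$541.35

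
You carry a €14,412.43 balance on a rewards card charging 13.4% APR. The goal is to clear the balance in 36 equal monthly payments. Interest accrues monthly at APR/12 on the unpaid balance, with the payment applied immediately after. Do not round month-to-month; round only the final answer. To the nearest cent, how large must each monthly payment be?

€488.39

Monthly rate r = 13.4%/12 = 1.11667% = 0.0111667.
Level-payment amortization: P = B₀·r / (1 − (1+r)^(−n)) = 14412.43·0.0111667 / (1 − 1.01117^(−36)).
Denominator 1 − (1+r)^(−36) = 0.329527151.
P = 160.939 / 0.329527151 ≈ 488.39.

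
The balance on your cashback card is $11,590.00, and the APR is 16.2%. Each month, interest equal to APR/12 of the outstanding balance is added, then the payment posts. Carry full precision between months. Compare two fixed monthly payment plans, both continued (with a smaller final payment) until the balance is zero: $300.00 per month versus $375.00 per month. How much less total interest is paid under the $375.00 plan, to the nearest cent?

$1,391.73

Monthly rate r = 16.2%/12 = 1.35% = 0.0135.
At $300.00/mo: n = ⌈−ln(1 − rB₀/P)/ln(1+r)⌉ = 55 payments (last $292.68); total interest = total paid − $11,590.00 = $4,902.68.
At $375.00/mo: 41 payments (last $100.95); total interest $3,510.95.
Interest saved = $4,902.68 − $3,510.95 = $1,391.73.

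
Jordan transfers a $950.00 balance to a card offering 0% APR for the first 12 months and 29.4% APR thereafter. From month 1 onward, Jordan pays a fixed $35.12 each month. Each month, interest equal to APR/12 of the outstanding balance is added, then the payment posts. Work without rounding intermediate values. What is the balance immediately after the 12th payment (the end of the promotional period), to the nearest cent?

Promo months 1–12 at r₀ = 0%/12 = 0; months 13+ at r₁ = 29.4%/12 = 0.0245.
After month 12 (no interest yet): B = $950.00 − 12·$35.12 = $528.56.

$528.56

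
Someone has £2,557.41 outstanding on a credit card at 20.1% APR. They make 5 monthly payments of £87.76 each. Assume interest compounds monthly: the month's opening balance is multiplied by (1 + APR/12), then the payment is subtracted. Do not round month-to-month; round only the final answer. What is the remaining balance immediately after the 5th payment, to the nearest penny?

Monthly rate r = 20.1%/12 = 1.675% = 0.01675.
Each month: B ← B·(1+r) − £87.76.
Month 1: interest £42.84; balance after payment £2,512.49.
Month 2: interest £42.08; balance after payment £2,466.81.
Month 3: interest £41.32; balance after payment £2,420.37.
Month 4: interest £40.54; balance after payment £2,373.15.
Month 5: interest £39.75; balance after payment £2,325.14.

£2,325.14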